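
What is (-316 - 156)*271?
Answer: -127912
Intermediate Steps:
(-316 - 156)*271 = -472*271 = -127912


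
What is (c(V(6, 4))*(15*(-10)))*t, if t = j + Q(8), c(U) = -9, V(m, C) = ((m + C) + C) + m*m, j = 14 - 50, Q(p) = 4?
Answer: -43200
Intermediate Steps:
j = -36
V(m, C) = m + m² + 2*C (V(m, C) = ((C + m) + C) + m² = (m + 2*C) + m² = m + m² + 2*C)
t = -32 (t = -36 + 4 = -32)
(c(V(6, 4))*(15*(-10)))*t = -135*(-10)*(-32) = -9*(-150)*(-32) = 1350*(-32) = -43200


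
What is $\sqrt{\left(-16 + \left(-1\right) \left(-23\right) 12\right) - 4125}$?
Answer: $i \sqrt{3865} \approx 62.169 i$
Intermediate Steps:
$\sqrt{\left(-16 + \left(-1\right) \left(-23\right) 12\right) - 4125} = \sqrt{\left(-16 + 23 \cdot 12\right) - 4125} = \sqrt{\left(-16 + 276\right) - 4125} = \sqrt{260 - 4125} = \sqrt{-3865} = i \sqrt{3865}$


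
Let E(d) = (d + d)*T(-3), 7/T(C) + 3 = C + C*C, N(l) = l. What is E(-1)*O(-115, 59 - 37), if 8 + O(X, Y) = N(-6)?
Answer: 196/3 ≈ 65.333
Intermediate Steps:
O(X, Y) = -14 (O(X, Y) = -8 - 6 = -14)
T(C) = 7/(-3 + C + C²) (T(C) = 7/(-3 + (C + C*C)) = 7/(-3 + (C + C²)) = 7/(-3 + C + C²))
E(d) = 14*d/3 (E(d) = (d + d)*(7/(-3 - 3 + (-3)²)) = (2*d)*(7/(-3 - 3 + 9)) = (2*d)*(7/3) = 14*d/3)
E(-1)*O(-115, 59 - 37) = ((14/3)*(-1))*(-14) = -14/3*(-14) = 196/3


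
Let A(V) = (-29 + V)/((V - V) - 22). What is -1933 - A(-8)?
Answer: -42563/22 ≈ -1934.7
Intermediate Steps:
A(V) = 29/22 - V/22 (A(V) = (-29 + V)/(0 - 22) = (-29 + V)/(-22) = (-29 + V)*(-1/22) = 29/22 - V/22)
-1933 - A(-8) = -1933 - (29/22 - 1/22*(-8)) = -1933 - (29/22 + 4/11) = -1933 - 1*37/22 = -1933 - 37/22 = -42563/22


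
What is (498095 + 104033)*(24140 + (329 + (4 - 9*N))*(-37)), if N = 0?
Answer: 7116550832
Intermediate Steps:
(498095 + 104033)*(24140 + (329 + (4 - 9*N))*(-37)) = (498095 + 104033)*(24140 + (329 + (4 - 9*0))*(-37)) = 602128*(24140 + (329 + (4 + 0))*(-37)) = 602128*(24140 + (329 + 4)*(-37)) = 602128*(24140 + 333*(-37)) = 602128*(24140 - 12321) = 602128*11819 = 7116550832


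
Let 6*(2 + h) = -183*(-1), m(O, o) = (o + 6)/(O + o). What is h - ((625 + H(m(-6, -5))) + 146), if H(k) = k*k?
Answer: -179687/242 ≈ -742.51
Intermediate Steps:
m(O, o) = (6 + o)/(O + o)
H(k) = k²
h = 57/2 (h = -2 + (-183*(-1))/6 = -2 + (⅙)*183 = -2 + 61/2 = 57/2 ≈ 28.500)
h - ((625 + H(m(-6, -5))) + 146) = 57/2 - ((625 + ((6 - 5)/(-6 - 5))²) + 146) = 57/2 - ((625 + (1/(-11))²) + 146) = 57/2 - ((625 + (-1/11*1)²) + 146) = 57/2 - ((625 + (-1/11)²) + 146) = 57/2 - ((625 + 1/121) + 146) = 57/2 - (75626/121 + 146) = 57/2 - 1*93292/121 = 57/2 - 93292/121 = -179687/242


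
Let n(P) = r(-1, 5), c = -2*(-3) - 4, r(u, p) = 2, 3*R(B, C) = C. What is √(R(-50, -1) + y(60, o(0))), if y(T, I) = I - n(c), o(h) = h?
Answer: I*√21/3 ≈ 1.5275*I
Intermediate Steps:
R(B, C) = C/3
c = 2 (c = 6 - 4 = 2)
n(P) = 2
y(T, I) = -2 + I (y(T, I) = I - 1*2 = I - 2 = -2 + I)
√(R(-50, -1) + y(60, o(0))) = √((⅓)*(-1) + (-2 + 0)) = √(-⅓ - 2) = √(-7/3) = I*√21/3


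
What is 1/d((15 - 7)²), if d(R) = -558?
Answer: -1/558 ≈ -0.0017921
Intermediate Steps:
1/d((15 - 7)²) = 1/(-558) = -1/558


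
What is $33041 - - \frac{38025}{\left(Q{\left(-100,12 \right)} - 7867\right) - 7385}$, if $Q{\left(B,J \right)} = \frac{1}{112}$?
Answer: $\frac{56437137343}{1708223} \approx 33039.0$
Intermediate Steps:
$Q{\left(B,J \right)} = \frac{1}{112}$
$33041 - - \frac{38025}{\left(Q{\left(-100,12 \right)} - 7867\right) - 7385} = 33041 - - \frac{38025}{\left(\frac{1}{112} - 7867\right) - 7385} = 33041 - - \frac{38025}{- \frac{881103}{112} - 7385} = 33041 - - \frac{38025}{- \frac{1708223}{112}} = 33041 - \left(-38025\right) \left(- \frac{112}{1708223}\right) = 33041 - \frac{4258800}{1708223} = \frac{56437137343}{1708223}$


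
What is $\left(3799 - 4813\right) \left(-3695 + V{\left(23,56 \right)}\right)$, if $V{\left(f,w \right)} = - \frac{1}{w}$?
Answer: $\frac{104908947}{28} \approx 3.7467 \cdot 10^{6}$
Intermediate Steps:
$\left(3799 - 4813\right) \left(-3695 + V{\left(23,56 \right)}\right) = \left(3799 - 4813\right) \left(-3695 - \frac{1}{56}\right) = - 1014 \left(-3695 - \frac{1}{56}\right) = \left(-1014\right) \left(- \frac{206921}{56}\right) = \frac{104908947}{28}$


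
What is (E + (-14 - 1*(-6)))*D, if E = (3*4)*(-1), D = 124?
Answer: -2480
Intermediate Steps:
E = -12 (E = 12*(-1) = -12)
(E + (-14 - 1*(-6)))*D = (-12 + (-14 - 1*(-6)))*124 = (-12 + (-14 + 6))*124 = (-12 - 8)*124 = -20*124 = -2480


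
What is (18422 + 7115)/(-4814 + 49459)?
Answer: 25537/44645 ≈ 0.57200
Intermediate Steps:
(18422 + 7115)/(-4814 + 49459) = 25537/44645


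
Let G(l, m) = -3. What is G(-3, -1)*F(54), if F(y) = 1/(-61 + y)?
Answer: 3/7 ≈ 0.42857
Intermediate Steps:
G(-3, -1)*F(54) = -3/(-61 + 54) = -3/(-7) = -3*(-⅐) = 3/7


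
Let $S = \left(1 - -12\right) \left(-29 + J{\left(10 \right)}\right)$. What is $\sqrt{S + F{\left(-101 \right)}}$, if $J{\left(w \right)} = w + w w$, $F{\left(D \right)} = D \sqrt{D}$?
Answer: $\sqrt{1053 - 101 i \sqrt{101}} \approx 35.465 - 14.31 i$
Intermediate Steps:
$F{\left(D \right)} = D^{\frac{3}{2}}$
$J{\left(w \right)} = w + w^{2}$
$S = 1053$ ($S = \left(1 - -12\right) \left(-29 + 10 \left(1 + 10\right)\right) = \left(1 + 12\right) \left(-29 + 10 \cdot 11\right) = 13 \left(-29 + 110\right) = 13 \cdot 81 = 1053$)
$\sqrt{S + F{\left(-101 \right)}} = \sqrt{1053 + \left(-101\right)^{\frac{3}{2}}} = \sqrt{1053 - 101 i \sqrt{101}}$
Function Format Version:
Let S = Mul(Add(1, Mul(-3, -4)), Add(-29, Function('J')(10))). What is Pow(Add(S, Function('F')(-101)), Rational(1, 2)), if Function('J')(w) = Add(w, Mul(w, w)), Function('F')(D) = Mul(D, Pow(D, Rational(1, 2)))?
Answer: Pow(Add(1053, Mul(-101, I, Pow(101, Rational(1, 2)))), Rational(1, 2)) ≈ Add(35.465, Mul(-14.310, I))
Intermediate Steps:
Function('F')(D) = Pow(D, Rational(3, 2))
Function('J')(w) = Add(w, Pow(w, 2))
S = 1053 (S = Mul(Add(1, Mul(-3, -4)), Add(-29, Mul(10, Add(1, 10)))) = Mul(Add(1, 12), Add(-29, Mul(10, 11))) = Mul(13, Add(-29, 110)) = Mul(13, 81) = 1053)
Pow(Add(S, Function('F')(-101)), Rational(1, 2)) = Pow(Add(1053, Pow(-101, Rational(3, 2))), Rational(1, 2)) = Pow(Add(1053, Mul(-101, I, Pow(101, Rational(1, 2)))), Rational(1, 2))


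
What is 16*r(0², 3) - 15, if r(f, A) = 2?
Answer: 17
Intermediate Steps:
16*r(0², 3) - 15 = 16*2 - 15 = 32 - 15 = 17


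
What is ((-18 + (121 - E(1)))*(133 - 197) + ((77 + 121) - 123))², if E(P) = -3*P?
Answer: 45010681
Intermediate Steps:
((-18 + (121 - E(1)))*(133 - 197) + ((77 + 121) - 123))² = ((-18 + (121 - (-3)))*(133 - 197) + ((77 + 121) - 123))² = ((-18 + (121 - 1*(-3)))*(-64) + (198 - 123))² = ((-18 + (121 + 3))*(-64) + 75)² = ((-18 + 124)*(-64) + 75)² = (106*(-64) + 75)² = (-6784 + 75)² = (-6709)² = 45010681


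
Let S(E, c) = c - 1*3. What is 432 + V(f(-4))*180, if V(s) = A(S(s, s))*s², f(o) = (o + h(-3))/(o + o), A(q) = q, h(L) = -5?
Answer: 621/128 ≈ 4.8516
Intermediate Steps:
S(E, c) = -3 + c (S(E, c) = c - 3 = -3 + c)
f(o) = (-5 + o)/(2*o) (f(o) = (o - 5)/(o + o) = (-5 + o)/((2*o)) = (-5 + o)*(1/(2*o)) = (-5 + o)/(2*o))
V(s) = s²*(-3 + s) (V(s) = (-3 + s)*s² = s²*(-3 + s))
432 + V(f(-4))*180 = 432 + (((½)*(-5 - 4)/(-4))²*(-3 + (½)*(-5 - 4)/(-4)))*180 = 432 + (((½)*(-¼)*(-9))²*(-3 + (½)*(-¼)*(-9)))*180 = 432 + ((9/8)²*(-3 + 9/8))*180 = 432 + ((81/64)*(-15/8))*180 = 432 - 1215/512*180 = 432 - 54675/128 = 621/128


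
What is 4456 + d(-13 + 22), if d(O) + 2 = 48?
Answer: 4502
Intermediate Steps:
d(O) = 46 (d(O) = -2 + 48 = 46)
4456 + d(-13 + 22) = 4456 + 46 = 4502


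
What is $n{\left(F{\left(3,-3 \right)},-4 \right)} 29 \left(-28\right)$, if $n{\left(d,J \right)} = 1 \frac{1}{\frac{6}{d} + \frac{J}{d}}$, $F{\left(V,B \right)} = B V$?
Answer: $3654$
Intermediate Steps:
$n{\left(d,J \right)} = \frac{1}{\frac{6}{d} + \frac{J}{d}}$
$n{\left(F{\left(3,-3 \right)},-4 \right)} 29 \left(-28\right) = \frac{\left(-3\right) 3}{6 - 4} \cdot 29 \left(-28\right) = - \frac{9}{2} \cdot 29 \left(-28\right) = \left(-9\right) \frac{1}{2} \cdot 29 \left(-28\right) = \left(- \frac{9}{2}\right) 29 \left(-28\right) = \left(- \frac{261}{2}\right) \left(-28\right) = 3654$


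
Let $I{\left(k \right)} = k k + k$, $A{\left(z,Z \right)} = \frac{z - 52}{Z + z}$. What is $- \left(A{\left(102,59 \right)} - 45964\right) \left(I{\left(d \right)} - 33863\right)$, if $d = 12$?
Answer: $- \frac{249436990878}{161} \approx -1.5493 \cdot 10^{9}$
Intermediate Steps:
$A{\left(z,Z \right)} = \frac{-52 + z}{Z + z}$
$I{\left(k \right)} = k + k^{2}$ ($I{\left(k \right)} = k^{2} + k = k + k^{2}$)
$- \left(A{\left(102,59 \right)} - 45964\right) \left(I{\left(d \right)} - 33863\right) = - \left(\frac{-52 + 102}{59 + 102} - 45964\right) \left(12 \left(1 + 12\right) - 33863\right) = - \left(\frac{1}{161} \cdot 50 - 45964\right) \left(12 \cdot 13 - 33863\right) = - \left(\frac{1}{161} \cdot 50 - 45964\right) \left(156 - 33863\right) = - \left(\frac{50}{161} - 45964\right) \left(-33707\right) = - \frac{\left(-7400154\right) \left(-33707\right)}{161} = \left(-1\right) \frac{249436990878}{161} = - \frac{249436990878}{161}$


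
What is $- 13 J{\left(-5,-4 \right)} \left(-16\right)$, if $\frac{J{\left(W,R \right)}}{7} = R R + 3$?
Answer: $27664$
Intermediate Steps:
$J{\left(W,R \right)} = 21 + 7 R^{2}$ ($J{\left(W,R \right)} = 7 \left(R R + 3\right) = 7 \left(R^{2} + 3\right) = 7 \left(3 + R^{2}\right) = 21 + 7 R^{2}$)
$- 13 J{\left(-5,-4 \right)} \left(-16\right) = - 13 \left(21 + 7 \left(-4\right)^{2}\right) \left(-16\right) = - 13 \left(21 + 7 \cdot 16\right) \left(-16\right) = - 13 \left(21 + 112\right) \left(-16\right) = \left(-13\right) 133 \left(-16\right) = \left(-1729\right) \left(-16\right) = 27664$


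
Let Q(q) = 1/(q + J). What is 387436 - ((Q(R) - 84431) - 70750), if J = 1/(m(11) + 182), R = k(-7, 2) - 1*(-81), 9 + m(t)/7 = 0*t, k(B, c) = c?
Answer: 5359970607/9878 ≈ 5.4262e+5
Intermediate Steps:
m(t) = -63 (m(t) = -63 + 7*(0*t) = -63 + 7*0 = -63 + 0 = -63)
R = 83 (R = 2 - 1*(-81) = 2 + 81 = 83)
J = 1/119 (J = 1/(-63 + 182) = 1/119 ≈ 0.0084034)
Q(q) = 1/(1/119 + q) (Q(q) = 1/(q + 1/119) = 1/(1/119 + q))
387436 - ((Q(R) - 84431) - 70750) = 387436 - ((119/(1 + 119*83) - 84431) - 70750) = 387436 - ((119/(1 + 9877) - 84431) - 70750) = 387436 - ((119/9878 - 84431) - 70750) = 387436 - (-834009299/9878 - 70750) = 387436 - 1*(-1532877799/9878) = 387436 + 1532877799/9878 = 5359970607/9878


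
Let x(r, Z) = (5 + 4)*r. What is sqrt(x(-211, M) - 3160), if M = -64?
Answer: I*sqrt(5059) ≈ 71.127*I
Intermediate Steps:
x(r, Z) = 9*r
sqrt(x(-211, M) - 3160) = sqrt(9*(-211) - 3160) = sqrt(-1899 - 3160) = sqrt(-5059) = I*sqrt(5059)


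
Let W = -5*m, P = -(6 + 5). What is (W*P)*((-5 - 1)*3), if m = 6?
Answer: -5940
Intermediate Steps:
P = -11 (P = -1*11 = -11)
W = -30 (W = -5*6 = -30)
(W*P)*((-5 - 1)*3) = (-30*(-11))*((-5 - 1)*3) = 330*(-6*3) = 330*(-18) = -5940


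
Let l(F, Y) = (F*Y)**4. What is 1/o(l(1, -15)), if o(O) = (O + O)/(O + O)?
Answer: 1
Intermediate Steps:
l(F, Y) = F**4*Y**4
o(O) = 1 (o(O) = (2*O)/((2*O)) = (2*O)*(1/(2*O)) = 1)
1/o(l(1, -15)) = 1/1 = 1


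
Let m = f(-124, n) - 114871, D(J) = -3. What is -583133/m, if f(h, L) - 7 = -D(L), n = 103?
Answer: 583133/114861 ≈ 5.0769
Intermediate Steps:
f(h, L) = 10 (f(h, L) = 7 - 1*(-3) = 7 + 3 = 10)
m = -114861 (m = 10 - 114871 = -114861)
-583133/m = -583133/(-114861) = -583133*(-1/114861) = 583133/114861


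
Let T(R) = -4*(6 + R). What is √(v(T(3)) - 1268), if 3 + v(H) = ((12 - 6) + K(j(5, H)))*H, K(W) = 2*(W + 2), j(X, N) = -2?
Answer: I*√1487 ≈ 38.562*I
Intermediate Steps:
T(R) = -24 - 4*R
K(W) = 4 + 2*W (K(W) = 2*(2 + W) = 4 + 2*W)
v(H) = -3 + 6*H (v(H) = -3 + ((12 - 6) + (4 + 2*(-2)))*H = -3 + (6 + (4 - 4))*H = -3 + (6 + 0)*H = -3 + 6*H)
√(v(T(3)) - 1268) = √((-3 + 6*(-24 - 4*3)) - 1268) = √((-3 + 6*(-24 - 12)) - 1268) = √((-3 + 6*(-36)) - 1268) = √((-3 - 216) - 1268) = √(-219 - 1268) = √(-1487) = I*√1487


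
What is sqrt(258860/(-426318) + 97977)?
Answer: sqrt(4451729774905167)/213159 ≈ 313.01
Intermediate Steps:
sqrt(258860/(-426318) + 97977) = sqrt(258860*(-1/426318) + 97977) = sqrt(-129430/213159 + 97977) = sqrt(20884549913/213159) = sqrt(4451729774905167)/213159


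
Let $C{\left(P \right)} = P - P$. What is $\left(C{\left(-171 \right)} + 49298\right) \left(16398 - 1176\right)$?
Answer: $750414156$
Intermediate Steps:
$C{\left(P \right)} = 0$
$\left(C{\left(-171 \right)} + 49298\right) \left(16398 - 1176\right) = \left(0 + 49298\right) \left(16398 - 1176\right) = 49298 \cdot 15222 = 750414156$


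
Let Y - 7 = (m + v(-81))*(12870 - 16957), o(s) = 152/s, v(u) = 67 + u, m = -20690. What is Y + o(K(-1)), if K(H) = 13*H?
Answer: 1100024163/13 ≈ 8.4617e+7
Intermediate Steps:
Y = 84617255 (Y = 7 + (-20690 + (67 - 81))*(12870 - 16957) = 7 + (-20690 - 14)*(-4087) = 7 - 20704*(-4087) = 7 + 84617248 = 84617255)
Y + o(K(-1)) = 84617255 + 152/((13*(-1))) = 84617255 + 152/(-13) = 84617255 + 152*(-1/13) = 84617255 - 152/13 = 1100024163/13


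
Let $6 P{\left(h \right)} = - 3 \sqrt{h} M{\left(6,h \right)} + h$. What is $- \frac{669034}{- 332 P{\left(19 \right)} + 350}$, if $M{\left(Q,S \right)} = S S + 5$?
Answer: $- \frac{263933913}{39450401615} - \frac{45728808417 \sqrt{19}}{78900803230} \approx -2.533$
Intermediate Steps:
$M{\left(Q,S \right)} = 5 + S^{2}$ ($M{\left(Q,S \right)} = S^{2} + 5 = 5 + S^{2}$)
$P{\left(h \right)} = \frac{h}{6} - \frac{\sqrt{h} \left(5 + h^{2}\right)}{2}$ ($P{\left(h \right)} = \frac{- 3 \sqrt{h} \left(5 + h^{2}\right) + h}{6} = \frac{h - 3 \sqrt{h} \left(5 + h^{2}\right)}{6} = \frac{h}{6} - \frac{\sqrt{h} \left(5 + h^{2}\right)}{2}$)
$- \frac{669034}{- 332 P{\left(19 \right)} + 350} = - \frac{669034}{- 332 \left(\frac{1}{6} \cdot 19 - \frac{\sqrt{19} \left(5 + 19^{2}\right)}{2}\right) + 350} = - \frac{669034}{- 332 \left(\frac{19}{6} - \frac{\sqrt{19} \left(5 + 361\right)}{2}\right) + 350} = - \frac{669034}{- 332 \left(\frac{19}{6} - \frac{1}{2} \sqrt{19} \cdot 366\right) + 350} = - \frac{669034}{- 332 \left(\frac{19}{6} - 183 \sqrt{19}\right) + 350} = - \frac{669034}{\left(- \frac{3154}{3} + 60756 \sqrt{19}\right) + 350} = - \frac{669034}{- \frac{2104}{3} + 60756 \sqrt{19}}$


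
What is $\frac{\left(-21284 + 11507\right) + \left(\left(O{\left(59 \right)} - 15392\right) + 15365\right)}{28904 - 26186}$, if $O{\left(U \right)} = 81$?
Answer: $- \frac{3241}{906} \approx -3.5773$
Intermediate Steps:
$\frac{\left(-21284 + 11507\right) + \left(\left(O{\left(59 \right)} - 15392\right) + 15365\right)}{28904 - 26186} = \frac{\left(-21284 + 11507\right) + \left(\left(81 - 15392\right) + 15365\right)}{28904 - 26186} = \frac{-9777 + \left(-15311 + 15365\right)}{2718} = \left(-9777 + 54\right) \frac{1}{2718} = \left(-9723\right) \frac{1}{2718} = - \frac{3241}{906}$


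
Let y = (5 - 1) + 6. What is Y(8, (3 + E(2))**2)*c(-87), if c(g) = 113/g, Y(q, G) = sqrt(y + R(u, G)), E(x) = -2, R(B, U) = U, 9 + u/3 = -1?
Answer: -113*sqrt(11)/87 ≈ -4.3078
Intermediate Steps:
u = -30 (u = -27 + 3*(-1) = -27 - 3 = -30)
y = 10 (y = 4 + 6 = 10)
Y(q, G) = sqrt(10 + G)
Y(8, (3 + E(2))**2)*c(-87) = sqrt(10 + (3 - 2)**2)*(113/(-87)) = sqrt(10 + 1**2)*(113*(-1/87)) = sqrt(10 + 1)*(-113/87) = sqrt(11)*(-113/87) = -113*sqrt(11)/87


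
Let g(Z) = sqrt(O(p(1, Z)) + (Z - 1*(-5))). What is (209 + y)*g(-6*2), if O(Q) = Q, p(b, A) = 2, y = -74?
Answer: 135*I*sqrt(5) ≈ 301.87*I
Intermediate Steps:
g(Z) = sqrt(7 + Z) (g(Z) = sqrt(2 + (Z - 1*(-5))) = sqrt(2 + (Z + 5)) = sqrt(2 + (5 + Z)) = sqrt(7 + Z))
(209 + y)*g(-6*2) = (209 - 74)*sqrt(7 - 6*2) = 135*sqrt(7 - 12) = 135*sqrt(-5) = 135*(I*sqrt(5)) = 135*I*sqrt(5)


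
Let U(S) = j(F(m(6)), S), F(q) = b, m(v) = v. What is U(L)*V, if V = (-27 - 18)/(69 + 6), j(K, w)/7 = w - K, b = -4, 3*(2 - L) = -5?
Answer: -161/5 ≈ -32.200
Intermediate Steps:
L = 11/3 (L = 2 - 1/3*(-5) = 2 + 5/3 = 11/3 ≈ 3.6667)
F(q) = -4
j(K, w) = -7*K + 7*w (j(K, w) = 7*(w - K) = -7*K + 7*w)
V = -3/5 (V = -45/75 = -45*1/75 = -3/5 ≈ -0.60000)
U(S) = 28 + 7*S (U(S) = -7*(-4) + 7*S = 28 + 7*S)
U(L)*V = (28 + 7*(11/3))*(-3/5) = (28 + 77/3)*(-3/5) = (161/3)*(-3/5) = -161/5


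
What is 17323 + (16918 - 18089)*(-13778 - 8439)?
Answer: 26033430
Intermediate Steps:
17323 + (16918 - 18089)*(-13778 - 8439) = 17323 - 1171*(-22217) = 17323 + 26016107 = 26033430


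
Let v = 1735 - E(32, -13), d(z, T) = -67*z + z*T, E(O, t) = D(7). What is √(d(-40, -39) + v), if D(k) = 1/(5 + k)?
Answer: √215097/6 ≈ 77.298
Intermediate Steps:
E(O, t) = 1/12 (E(O, t) = 1/(5 + 7) = 1/12)
d(z, T) = -67*z + T*z
v = 20819/12 (v = 1735 - 1*1/12 = 1735 - 1/12 = 20819/12 ≈ 1734.9)
√(d(-40, -39) + v) = √(-40*(-67 - 39) + 20819/12) = √(-40*(-106) + 20819/12) = √(4240 + 20819/12) = √(71699/12) = √215097/6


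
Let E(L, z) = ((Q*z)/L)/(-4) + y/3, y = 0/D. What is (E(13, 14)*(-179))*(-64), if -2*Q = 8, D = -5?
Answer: 160384/13 ≈ 12337.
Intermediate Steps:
Q = -4 (Q = -½*8 = -4)
y = 0 (y = 0/(-5) = 0*(-⅕) = 0)
E(L, z) = z/L (E(L, z) = ((-4*z)/L)/(-4) + 0/3 = -4*z/L*(-¼) + 0*(⅓) = z/L + 0 = z/L)
(E(13, 14)*(-179))*(-64) = ((14/13)*(-179))*(-64) = -2506/13*(-64) = 160384/13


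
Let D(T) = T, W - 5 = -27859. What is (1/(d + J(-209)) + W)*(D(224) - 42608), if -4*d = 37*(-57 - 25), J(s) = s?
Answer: 1297439680896/1099 ≈ 1.1806e+9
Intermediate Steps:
W = -27854 (W = 5 - 27859 = -27854)
d = 1517/2 (d = -37*(-57 - 25)/4 = -37*(-82)/4 = -1/4*(-3034) = 1517/2 ≈ 758.50)
(1/(d + J(-209)) + W)*(D(224) - 42608) = (1/(1517/2 - 209) - 27854)*(224 - 42608) = (1/(1099/2) - 27854)*(-42384) = (2/1099 - 27854)*(-42384) = -30611544/1099*(-42384) = 1297439680896/1099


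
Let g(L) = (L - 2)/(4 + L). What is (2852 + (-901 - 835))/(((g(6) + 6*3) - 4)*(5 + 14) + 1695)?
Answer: 1860/3281 ≈ 0.56690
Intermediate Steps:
g(L) = (-2 + L)/(4 + L)
(2852 + (-901 - 835))/(((g(6) + 6*3) - 4)*(5 + 14) + 1695) = (2852 + (-901 - 835))/((((-2 + 6)/(4 + 6) + 6*3) - 4)*(5 + 14) + 1695) = (2852 - 1736)/(((4/10 + 18) - 4)*19 + 1695) = 1116/((((⅒)*4 + 18) - 4)*19 + 1695) = 1116/(((⅖ + 18) - 4)*19 + 1695) = 1116/((92/5 - 4)*19 + 1695) = 1116/((72/5)*19 + 1695) = 1116/(1368/5 + 1695) = 1116/(9843/5) = 1116*(5/9843) = 1860/3281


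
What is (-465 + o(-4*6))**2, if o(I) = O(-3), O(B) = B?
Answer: 219024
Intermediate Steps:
o(I) = -3
(-465 + o(-4*6))**2 = (-465 - 3)**2 = (-468)**2 = 219024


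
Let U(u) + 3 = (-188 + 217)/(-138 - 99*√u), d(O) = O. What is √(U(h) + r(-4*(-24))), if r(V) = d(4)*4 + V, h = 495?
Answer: √(45039 + 97119*√55)/(3*√(46 + 99*√55)) ≈ 10.440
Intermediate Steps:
r(V) = 16 + V (r(V) = 4*4 + V = 16 + V)
U(u) = -3 + 29/(-138 - 99*√u) (U(u) = -3 + (-188 + 217)/(-138 - 99*√u) = -3 + 29/(-138 - 99*√u))
√(U(h) + r(-4*(-24))) = √((-443 - 891*√55)/(3*(46 + 33*√495)) + (16 - 4*(-24))) = √((-443 - 891*√55)/(3*(46 + 33*(3*√55))) + (16 + 96)) = √((-443 - 891*√55)/(3*(46 + 99*√55)) + 112) = √(112 + (-443 - 891*√55)/(3*(46 + 99*√55)))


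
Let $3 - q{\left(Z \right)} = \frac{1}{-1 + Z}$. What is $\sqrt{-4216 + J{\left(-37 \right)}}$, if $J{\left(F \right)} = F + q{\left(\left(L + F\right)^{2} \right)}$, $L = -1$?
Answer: $\frac{i \sqrt{8849559693}}{1443} \approx 65.192 i$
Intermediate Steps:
$q{\left(Z \right)} = 3 - \frac{1}{-1 + Z}$
$J{\left(F \right)} = F + \frac{-4 + 3 \left(-1 + F\right)^{2}}{-1 + \left(-1 + F\right)^{2}}$
$\sqrt{-4216 + J{\left(-37 \right)}} = \sqrt{-4216 + \frac{-1 + \left(-37\right)^{2} + \left(-37\right)^{3} - -222}{\left(-37\right) \left(-2 - 37\right)}} = \sqrt{-4216 - \frac{-1 + 1369 - 50653 + 222}{37 \left(-39\right)}} = \sqrt{-4216 - \left(- \frac{1}{1443}\right) \left(-49063\right)} = \sqrt{-4216 - \frac{49063}{1443}} = \sqrt{- \frac{6132751}{1443}} = \frac{i \sqrt{8849559693}}{1443}$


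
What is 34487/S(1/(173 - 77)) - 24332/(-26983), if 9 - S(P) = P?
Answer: 8123183612/2116939 ≈ 3837.2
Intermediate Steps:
S(P) = 9 - P
34487/S(1/(173 - 77)) - 24332/(-26983) = 34487/(9 - 1/(173 - 77)) - 24332/(-26983) = 34487/(9 - 1/96) - 24332*(-1/26983) = 34487/(9 - 1*1/96) + 2212/2453 = 34487/(9 - 1/96) + 2212/2453 = 34487/(863/96) + 2212/2453 = 34487*(96/863) + 2212/2453 = 3310752/863 + 2212/2453 = 8123183612/2116939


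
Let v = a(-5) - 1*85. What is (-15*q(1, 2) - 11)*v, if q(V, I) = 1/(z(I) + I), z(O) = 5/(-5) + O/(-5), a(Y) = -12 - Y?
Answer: 3312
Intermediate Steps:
z(O) = -1 - O/5 (z(O) = 5*(-1/5) + O*(-1/5) = -1 - O/5)
q(V, I) = 1/(-1 + 4*I/5) (q(V, I) = 1/((-1 - I/5) + I) = 1/(-1 + 4*I/5))
v = -92 (v = (-12 - 1*(-5)) - 1*85 = (-12 + 5) - 85 = -7 - 85 = -92)
(-15*q(1, 2) - 11)*v = (-75/(-5 + 4*2) - 11)*(-92) = (-75/(-5 + 8) - 11)*(-92) = (-75/3 - 11)*(-92) = (-15*5/3 - 11)*(-92) = (-25 - 11)*(-92) = -36*(-92) = 3312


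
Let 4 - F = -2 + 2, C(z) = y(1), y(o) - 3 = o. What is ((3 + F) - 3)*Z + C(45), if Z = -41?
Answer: -160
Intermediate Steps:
y(o) = 3 + o
C(z) = 4 (C(z) = 3 + 1 = 4)
F = 4 (F = 4 - (-2 + 2) = 4 - 1*0 = 4 + 0 = 4)
((3 + F) - 3)*Z + C(45) = ((3 + 4) - 3)*(-41) + 4 = (7 - 3)*(-41) + 4 = 4*(-41) + 4 = -164 + 4 = -160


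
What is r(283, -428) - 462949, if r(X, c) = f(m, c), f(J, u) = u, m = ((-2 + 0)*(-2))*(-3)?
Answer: -463377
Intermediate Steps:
m = -12 (m = -2*(-2)*(-3) = 4*(-3) = -12)
r(X, c) = c
r(283, -428) - 462949 = -428 - 462949 = -463377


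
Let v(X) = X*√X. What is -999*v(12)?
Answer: -23976*√3 ≈ -41528.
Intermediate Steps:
v(X) = X^(3/2)
-999*v(12) = -23976*√3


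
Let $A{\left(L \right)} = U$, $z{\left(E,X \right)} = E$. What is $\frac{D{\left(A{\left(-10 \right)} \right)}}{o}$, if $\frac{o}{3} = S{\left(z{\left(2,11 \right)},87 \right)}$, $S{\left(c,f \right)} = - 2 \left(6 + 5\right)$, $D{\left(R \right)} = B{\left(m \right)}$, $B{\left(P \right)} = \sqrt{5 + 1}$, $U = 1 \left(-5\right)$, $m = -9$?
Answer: $- \frac{\sqrt{6}}{66} \approx -0.037113$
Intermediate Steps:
$U = -5$
$B{\left(P \right)} = \sqrt{6}$
$A{\left(L \right)} = -5$
$D{\left(R \right)} = \sqrt{6}$
$S{\left(c,f \right)} = -22$ ($S{\left(c,f \right)} = \left(-2\right) 11 = -22$)
$o = -66$ ($o = 3 \left(-22\right) = -66$)
$\frac{D{\left(A{\left(-10 \right)} \right)}}{o} = \frac{\sqrt{6}}{-66} = \sqrt{6} \left(- \frac{1}{66}\right) = - \frac{\sqrt{6}}{66}$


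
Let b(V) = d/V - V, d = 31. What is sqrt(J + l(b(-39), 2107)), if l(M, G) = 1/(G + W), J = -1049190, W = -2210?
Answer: I*sqrt(11130856813)/103 ≈ 1024.3*I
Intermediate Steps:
b(V) = -V + 31/V (b(V) = 31/V - V = -V + 31/V)
l(M, G) = 1/(-2210 + G) (l(M, G) = 1/(G - 2210) = 1/(-2210 + G))
sqrt(J + l(b(-39), 2107)) = sqrt(-1049190 + 1/(-2210 + 2107)) = sqrt(-1049190 + 1/(-103)) = sqrt(-1049190 - 1/103) = sqrt(-108066571/103) = I*sqrt(11130856813)/103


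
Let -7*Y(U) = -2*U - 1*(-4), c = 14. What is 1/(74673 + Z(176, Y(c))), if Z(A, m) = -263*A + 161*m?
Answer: 1/28937 ≈ 3.4558e-5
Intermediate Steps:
Y(U) = -4/7 + 2*U/7 (Y(U) = -(-2*U - 1*(-4))/7 = -(-2*U + 4)/7 = -(4 - 2*U)/7 = -4/7 + 2*U/7)
1/(74673 + Z(176, Y(c))) = 1/(74673 + (-263*176 + 161*(-4/7 + (2/7)*14))) = 1/(74673 + (-46288 + 161*(-4/7 + 4))) = 1/(74673 + (-46288 + 161*(24/7))) = 1/(74673 + (-46288 + 552)) = 1/(74673 - 45736) = 1/28937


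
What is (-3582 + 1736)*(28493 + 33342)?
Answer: -114147410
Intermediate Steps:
(-3582 + 1736)*(28493 + 33342) = -1846*61835 = -114147410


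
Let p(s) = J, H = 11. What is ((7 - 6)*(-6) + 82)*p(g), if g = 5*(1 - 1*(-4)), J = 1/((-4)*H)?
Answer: -19/11 ≈ -1.7273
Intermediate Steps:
J = -1/44 (J = 1/(-4*11) = -1/4*1/11 = -1/44 ≈ -0.022727)
g = 25 (g = 5*(1 + 4) = 5*5 = 25)
p(s) = -1/44
((7 - 6)*(-6) + 82)*p(g) = ((7 - 6)*(-6) + 82)*(-1/44) = (1*(-6) + 82)*(-1/44) = (-6 + 82)*(-1/44) = 76*(-1/44) = -19/11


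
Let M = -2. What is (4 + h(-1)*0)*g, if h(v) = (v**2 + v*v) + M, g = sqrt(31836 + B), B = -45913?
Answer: 4*I*sqrt(14077) ≈ 474.59*I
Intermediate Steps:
g = I*sqrt(14077) (g = sqrt(31836 - 45913) = sqrt(-14077) = I*sqrt(14077) ≈ 118.65*I)
h(v) = -2 + 2*v**2 (h(v) = (v**2 + v*v) - 2 = (v**2 + v**2) - 2 = 2*v**2 - 2 = -2 + 2*v**2)
(4 + h(-1)*0)*g = (4 + (-2 + 2*(-1)**2)*0)*(I*sqrt(14077)) = (4 + (-2 + 2*1)*0)*(I*sqrt(14077)) = (4 + (-2 + 2)*0)*(I*sqrt(14077)) = (4 + 0*0)*(I*sqrt(14077)) = (4 + 0)*(I*sqrt(14077)) = 4*(I*sqrt(14077)) = 4*I*sqrt(14077)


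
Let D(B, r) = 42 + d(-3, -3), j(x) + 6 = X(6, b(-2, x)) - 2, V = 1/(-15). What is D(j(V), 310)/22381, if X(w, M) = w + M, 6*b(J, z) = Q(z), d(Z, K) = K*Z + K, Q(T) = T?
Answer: 48/22381 ≈ 0.0021447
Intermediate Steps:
d(Z, K) = K + K*Z
b(J, z) = z/6
X(w, M) = M + w
V = -1/15 ≈ -0.066667
j(x) = -2 + x/6 (j(x) = -6 + ((x/6 + 6) - 2) = -6 + ((6 + x/6) - 2) = -6 + (4 + x/6) = -2 + x/6)
D(B, r) = 48 (D(B, r) = 42 - 3*(1 - 3) = 42 - 3*(-2) = 42 + 6 = 48)
D(j(V), 310)/22381 = 48/22381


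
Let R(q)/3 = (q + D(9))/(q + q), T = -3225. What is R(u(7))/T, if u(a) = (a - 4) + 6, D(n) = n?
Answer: -1/1075 ≈ -0.00093023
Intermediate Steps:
u(a) = 2 + a (u(a) = (-4 + a) + 6 = 2 + a)
R(q) = 3*(9 + q)/(2*q) (R(q) = 3*((q + 9)/(q + q)) = 3*((9 + q)/((2*q))) = 3*((9 + q)*(1/(2*q))) = 3*((9 + q)/(2*q)) = 3*(9 + q)/(2*q))
R(u(7))/T = (3*(9 + (2 + 7))/(2*(2 + 7)))/(-3225) = ((3/2)*(9 + 9)/9)*(-1/3225) = ((3/2)*(⅑)*18)*(-1/3225) = 3*(-1/3225) = -1/1075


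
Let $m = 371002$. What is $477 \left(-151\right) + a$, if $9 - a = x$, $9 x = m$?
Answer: $- \frac{1019164}{9} \approx -1.1324 \cdot 10^{5}$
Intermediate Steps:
$x = \frac{371002}{9}$ ($x = \frac{1}{9} \cdot 371002 = \frac{371002}{9} \approx 41222.0$)
$a = - \frac{370921}{9}$ ($a = 9 - \frac{371002}{9} = - \frac{370921}{9} \approx -41213.0$)
$477 \left(-151\right) + a = 477 \left(-151\right) - \frac{370921}{9} = -72027 - \frac{370921}{9} = - \frac{1019164}{9}$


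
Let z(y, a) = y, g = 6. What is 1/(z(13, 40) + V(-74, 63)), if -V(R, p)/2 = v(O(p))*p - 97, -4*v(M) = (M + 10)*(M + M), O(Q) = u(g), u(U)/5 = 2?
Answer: 1/12807 ≈ 7.8082e-5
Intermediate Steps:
u(U) = 10 (u(U) = 5*2 = 10)
O(Q) = 10
v(M) = -M*(10 + M)/2 (v(M) = -(M + 10)*(M + M)/4 = -(10 + M)*2*M/4 = -M*(10 + M)/2)
V(R, p) = 194 + 200*p (V(R, p) = -2*((-1/2*10*(10 + 10))*p - 97) = -2*((-1/2*10*20)*p - 97) = -2*(-100*p - 97) = -2*(-97 - 100*p) = 194 + 200*p)
1/(z(13, 40) + V(-74, 63)) = 1/(13 + (194 + 200*63)) = 1/(13 + (194 + 12600)) = 1/(13 + 12794) = 1/12807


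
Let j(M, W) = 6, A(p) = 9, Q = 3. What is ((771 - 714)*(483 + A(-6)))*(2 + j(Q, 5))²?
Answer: 1794816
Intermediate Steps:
((771 - 714)*(483 + A(-6)))*(2 + j(Q, 5))² = ((771 - 714)*(483 + 9))*(2 + 6)² = (57*492)*8² = 28044*64 = 1794816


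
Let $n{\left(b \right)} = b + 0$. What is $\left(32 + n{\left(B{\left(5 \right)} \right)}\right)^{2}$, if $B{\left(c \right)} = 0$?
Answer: $1024$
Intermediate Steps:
$n{\left(b \right)} = b$
$\left(32 + n{\left(B{\left(5 \right)} \right)}\right)^{2} = \left(32 + 0\right)^{2} = 32^{2} = 1024$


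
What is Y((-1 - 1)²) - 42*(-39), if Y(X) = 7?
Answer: 1645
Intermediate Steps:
Y((-1 - 1)²) - 42*(-39) = 7 - 42*(-39) = 7 + 1638 = 1645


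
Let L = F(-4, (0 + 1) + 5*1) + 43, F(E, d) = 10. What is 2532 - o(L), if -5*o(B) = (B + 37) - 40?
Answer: 2542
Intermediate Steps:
L = 53 (L = 10 + 43 = 53)
o(B) = 3/5 - B/5 (o(B) = -((B + 37) - 40)/5 = -((37 + B) - 40)/5 = -(-3 + B)/5 = 3/5 - B/5)
2532 - o(L) = 2532 - (3/5 - 1/5*53) = 2532 - (3/5 - 53/5) = 2532 - 1*(-10) = 2532 + 10 = 2542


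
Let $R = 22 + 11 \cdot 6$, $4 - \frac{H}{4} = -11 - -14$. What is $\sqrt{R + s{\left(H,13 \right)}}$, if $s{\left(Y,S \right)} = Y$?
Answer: $2 \sqrt{23} \approx 9.5917$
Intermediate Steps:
$H = 4$ ($H = 16 - 4 \left(-11 - -14\right) = 16 - 4 \left(-11 + 14\right) = 16 - 12 = 4$)
$R = 88$ ($R = 22 + 66 = 88$)
$\sqrt{R + s{\left(H,13 \right)}} = \sqrt{88 + 4} = \sqrt{92} = 2 \sqrt{23}$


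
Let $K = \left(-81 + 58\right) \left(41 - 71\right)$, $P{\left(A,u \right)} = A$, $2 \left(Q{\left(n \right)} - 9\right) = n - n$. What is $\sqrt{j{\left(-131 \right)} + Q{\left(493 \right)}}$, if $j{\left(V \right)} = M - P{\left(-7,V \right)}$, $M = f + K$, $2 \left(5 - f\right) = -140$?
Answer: $\sqrt{781} \approx 27.946$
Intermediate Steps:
$Q{\left(n \right)} = 9$ ($Q{\left(n \right)} = 9 + \frac{n - n}{2} = 9 + \frac{1}{2} \cdot 0 = 9 + 0 = 9$)
$K = 690$ ($K = \left(-23\right) \left(-30\right) = 690$)
$f = 75$ ($f = 5 - -70 = 5 + 70 = 75$)
$M = 765$ ($M = 75 + 690 = 765$)
$j{\left(V \right)} = 772$ ($j{\left(V \right)} = 765 - -7 = 765 + 7 = 772$)
$\sqrt{j{\left(-131 \right)} + Q{\left(493 \right)}} = \sqrt{772 + 9} = \sqrt{781}$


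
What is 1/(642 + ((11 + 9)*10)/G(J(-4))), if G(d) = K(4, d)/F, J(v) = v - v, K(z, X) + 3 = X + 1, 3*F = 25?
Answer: -3/574 ≈ -0.0052265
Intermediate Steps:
F = 25/3 (F = (⅓)*25 = 25/3 ≈ 8.3333)
K(z, X) = -2 + X (K(z, X) = -3 + (X + 1) = -3 + (1 + X) = -2 + X)
J(v) = 0
G(d) = -6/25 + 3*d/25 (G(d) = (-2 + d)/(25/3) = (-2 + d)*(3/25) = -6/25 + 3*d/25)
1/(642 + ((11 + 9)*10)/G(J(-4))) = 1/(642 + ((11 + 9)*10)/(-6/25 + (3/25)*0)) = 1/(642 + (20*10)/(-6/25 + 0)) = 1/(642 + 200/(-6/25)) = 1/(642 + 200*(-25/6)) = 1/(642 - 2500/3) = 1/(-574/3) = -3/574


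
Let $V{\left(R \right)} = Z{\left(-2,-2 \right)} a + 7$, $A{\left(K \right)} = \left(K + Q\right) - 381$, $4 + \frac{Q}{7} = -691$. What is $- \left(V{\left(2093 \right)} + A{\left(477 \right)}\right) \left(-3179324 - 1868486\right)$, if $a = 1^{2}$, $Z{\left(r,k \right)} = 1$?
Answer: $-24032623410$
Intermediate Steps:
$Q = -4865$ ($Q = -28 + 7 \left(-691\right) = -28 - 4837 = -4865$)
$A{\left(K \right)} = -5246 + K$ ($A{\left(K \right)} = \left(K - 4865\right) - 381 = \left(-4865 + K\right) - 381 = -5246 + K$)
$a = 1$
$V{\left(R \right)} = 8$ ($V{\left(R \right)} = 1 \cdot 1 + 7 = 1 + 7 = 8$)
$- \left(V{\left(2093 \right)} + A{\left(477 \right)}\right) \left(-3179324 - 1868486\right) = - \left(8 + \left(-5246 + 477\right)\right) \left(-3179324 - 1868486\right) = - \left(8 - 4769\right) \left(-5047810\right) = - \left(-4761\right) \left(-5047810\right) = \left(-1\right) 24032623410 = -24032623410$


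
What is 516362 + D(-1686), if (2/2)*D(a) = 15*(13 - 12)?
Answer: 516377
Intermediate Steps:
D(a) = 15 (D(a) = 15*(13 - 12) = 15*1 = 15)
516362 + D(-1686) = 516362 + 15 = 516377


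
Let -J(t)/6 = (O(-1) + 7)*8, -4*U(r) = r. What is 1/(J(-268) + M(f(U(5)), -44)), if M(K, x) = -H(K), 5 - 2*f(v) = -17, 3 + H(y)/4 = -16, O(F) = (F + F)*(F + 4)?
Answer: 1/28 ≈ 0.035714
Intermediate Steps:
O(F) = 2*F*(4 + F) (O(F) = (2*F)*(4 + F) = 2*F*(4 + F))
H(y) = -76 (H(y) = -12 + 4*(-16) = -12 - 64 = -76)
U(r) = -r/4
f(v) = 11 (f(v) = 5/2 - 1/2*(-17) = 5/2 + 17/2 = 11)
M(K, x) = 76 (M(K, x) = -1*(-76) = 76)
J(t) = -48 (J(t) = -6*(2*(-1)*(4 - 1) + 7)*8 = -6*(2*(-1)*3 + 7)*8 = -6*(-6 + 7)*8 = -6*8 = -48)
1/(J(-268) + M(f(U(5)), -44)) = 1/(-48 + 76) = 1/28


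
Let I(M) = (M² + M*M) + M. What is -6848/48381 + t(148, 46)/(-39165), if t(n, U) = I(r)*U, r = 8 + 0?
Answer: -63430384/210537985 ≈ -0.30128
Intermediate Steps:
r = 8
I(M) = M + 2*M² (I(M) = (M² + M²) + M = 2*M² + M = M + 2*M²)
t(n, U) = 136*U (t(n, U) = (8*(1 + 2*8))*U = (8*(1 + 16))*U = (8*17)*U = 136*U)
-6848/48381 + t(148, 46)/(-39165) = -6848/48381 + (136*46)/(-39165) = -6848*1/48381 + 6256*(-1/39165) = -6848/48381 - 6256/39165 = -63430384/210537985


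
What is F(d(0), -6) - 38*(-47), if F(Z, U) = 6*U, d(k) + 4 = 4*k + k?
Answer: 1750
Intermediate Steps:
d(k) = -4 + 5*k (d(k) = -4 + (4*k + k) = -4 + 5*k)
F(d(0), -6) - 38*(-47) = 6*(-6) - 38*(-47) = -36 + 1786 = 1750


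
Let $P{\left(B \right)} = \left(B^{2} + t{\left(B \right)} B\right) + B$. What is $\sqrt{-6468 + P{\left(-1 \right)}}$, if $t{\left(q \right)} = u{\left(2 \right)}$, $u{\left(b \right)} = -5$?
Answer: $i \sqrt{6463} \approx 80.393 i$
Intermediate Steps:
$t{\left(q \right)} = -5$
$P{\left(B \right)} = B^{2} - 4 B$ ($P{\left(B \right)} = \left(B^{2} - 5 B\right) + B = B^{2} - 4 B$)
$\sqrt{-6468 + P{\left(-1 \right)}} = \sqrt{-6468 - \left(-4 - 1\right)} = \sqrt{-6468 - -5} = \sqrt{-6468 + 5} = \sqrt{-6463} = i \sqrt{6463}$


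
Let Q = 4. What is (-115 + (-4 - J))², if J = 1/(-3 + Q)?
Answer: 14400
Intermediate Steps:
J = 1 (J = 1/(-3 + 4) = 1/1 = 1)
(-115 + (-4 - J))² = (-115 + (-4 - 1*1))² = (-115 + (-4 - 1))² = (-115 - 5)² = (-120)² = 14400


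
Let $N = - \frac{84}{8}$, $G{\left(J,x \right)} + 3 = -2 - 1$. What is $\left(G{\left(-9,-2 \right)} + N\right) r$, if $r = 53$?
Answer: $- \frac{1749}{2} \approx -874.5$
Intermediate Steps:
$G{\left(J,x \right)} = -6$ ($G{\left(J,x \right)} = -3 - 3 = -6$)
$N = - \frac{21}{2}$ ($N = \left(-84\right) \frac{1}{8} = - \frac{21}{2} \approx -10.5$)
$\left(G{\left(-9,-2 \right)} + N\right) r = \left(-6 - \frac{21}{2}\right) 53 = \left(- \frac{33}{2}\right) 53 = - \frac{1749}{2}$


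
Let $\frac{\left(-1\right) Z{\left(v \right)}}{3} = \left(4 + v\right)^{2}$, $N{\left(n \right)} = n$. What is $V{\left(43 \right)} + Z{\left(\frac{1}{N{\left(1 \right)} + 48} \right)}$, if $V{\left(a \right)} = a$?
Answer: $- \frac{13184}{2401} \approx -5.491$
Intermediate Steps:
$Z{\left(v \right)} = - 3 \left(4 + v\right)^{2}$
$V{\left(43 \right)} + Z{\left(\frac{1}{N{\left(1 \right)} + 48} \right)} = 43 - 3 \left(4 + \frac{1}{1 + 48}\right)^{2} = 43 - 3 \left(4 + \frac{1}{49}\right)^{2} = 43 - 3 \left(\frac{197}{49}\right)^{2} = 43 - \frac{116427}{2401} = - \frac{13184}{2401}$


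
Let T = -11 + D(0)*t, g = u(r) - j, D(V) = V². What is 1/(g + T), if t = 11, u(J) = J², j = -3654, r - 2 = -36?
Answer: 1/4799 ≈ 0.00020838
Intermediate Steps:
r = -34 (r = 2 - 36 = -34)
g = 4810 (g = (-34)² - 1*(-3654) = 1156 + 3654 = 4810)
T = -11 (T = -11 + 0²*11 = -11 + 0*11 = -11 + 0 = -11)
1/(g + T) = 1/(4810 - 11) = 1/4799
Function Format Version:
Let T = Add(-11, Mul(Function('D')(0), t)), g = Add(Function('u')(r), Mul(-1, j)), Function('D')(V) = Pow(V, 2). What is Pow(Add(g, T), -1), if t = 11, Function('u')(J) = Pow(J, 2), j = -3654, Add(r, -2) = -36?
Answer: Rational(1, 4799) ≈ 0.00020838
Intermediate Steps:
r = -34 (r = Add(2, -36) = -34)
g = 4810 (g = Add(Pow(-34, 2), Mul(-1, -3654)) = Add(1156, 3654) = 4810)
T = -11 (T = Add(-11, Mul(Pow(0, 2), 11)) = Add(-11, Mul(0, 11)) = Add(-11, 0) = -11)
Pow(Add(g, T), -1) = Pow(Add(4810, -11), -1) = Pow(4799, -1) = Rational(1, 4799)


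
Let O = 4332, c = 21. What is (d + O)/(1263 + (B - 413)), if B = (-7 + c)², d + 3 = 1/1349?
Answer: 2919911/705527 ≈ 4.1386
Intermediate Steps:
d = -4046/1349 (d = -3 + 1/1349 = -4046/1349 ≈ -2.9993)
B = 196 (B = (-7 + 21)² = 14² = 196)
(d + O)/(1263 + (B - 413)) = (-4046/1349 + 4332)/(1263 + (196 - 413)) = 5839822/(1349*(1263 - 217)) = (5839822/1349)/1046 = (5839822/1349)*(1/1046) = 2919911/705527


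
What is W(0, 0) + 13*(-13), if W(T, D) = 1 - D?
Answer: -168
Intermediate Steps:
W(0, 0) + 13*(-13) = (1 - 1*0) + 13*(-13) = (1 + 0) - 169 = 1 - 169 = -168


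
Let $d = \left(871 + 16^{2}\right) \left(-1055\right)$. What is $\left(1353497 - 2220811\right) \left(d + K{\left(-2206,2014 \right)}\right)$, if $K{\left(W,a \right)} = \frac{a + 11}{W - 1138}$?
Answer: $\frac{1724206296432305}{1672} \approx 1.0312 \cdot 10^{12}$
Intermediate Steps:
$K{\left(W,a \right)} = \frac{11 + a}{-1138 + W}$
$d = -1188985$ ($d = \left(871 + 256\right) \left(-1055\right) = 1127 \left(-1055\right) = -1188985$)
$\left(1353497 - 2220811\right) \left(d + K{\left(-2206,2014 \right)}\right) = \left(1353497 - 2220811\right) \left(-1188985 + \frac{11 + 2014}{-1138 - 2206}\right) = - 867314 \left(-1188985 + \frac{1}{-3344} \cdot 2025\right) = - 867314 \left(-1188985 - \frac{2025}{3344}\right) = \left(-867314\right) \left(- \frac{3975967865}{3344}\right) = \frac{1724206296432305}{1672}$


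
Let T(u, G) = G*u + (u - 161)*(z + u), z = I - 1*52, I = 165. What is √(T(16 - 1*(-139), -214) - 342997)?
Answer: 15*I*√1679 ≈ 614.63*I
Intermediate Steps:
z = 113 (z = 165 - 1*52 = 165 - 52 = 113)
T(u, G) = G*u + (-161 + u)*(113 + u) (T(u, G) = G*u + (u - 161)*(113 + u) = G*u + (-161 + u)*(113 + u))
√(T(16 - 1*(-139), -214) - 342997) = √((-18193 + (16 - 1*(-139))² - 48*(16 - 1*(-139)) - 214*(16 - 1*(-139))) - 342997) = √((-18193 + (16 + 139)² - 48*(16 + 139) - 214*(16 + 139)) - 342997) = √((-18193 + 155² - 48*155 - 214*155) - 342997) = √((-18193 + 24025 - 7440 - 33170) - 342997) = √(-34778 - 342997) = √(-377775) = 15*I*√1679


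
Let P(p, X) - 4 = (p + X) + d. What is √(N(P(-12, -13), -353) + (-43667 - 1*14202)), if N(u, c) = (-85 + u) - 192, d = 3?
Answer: 2*I*√14541 ≈ 241.17*I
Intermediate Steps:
P(p, X) = 7 + X + p (P(p, X) = 4 + ((p + X) + 3) = 4 + ((X + p) + 3) = 4 + (3 + X + p) = 7 + X + p)
N(u, c) = -277 + u
√(N(P(-12, -13), -353) + (-43667 - 1*14202)) = √((-277 + (7 - 13 - 12)) + (-43667 - 1*14202)) = √((-277 - 18) + (-43667 - 14202)) = √(-295 - 57869) = √(-58164) = 2*I*√14541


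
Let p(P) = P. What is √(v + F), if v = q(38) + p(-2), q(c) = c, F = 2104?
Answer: 2*√535 ≈ 46.260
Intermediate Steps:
v = 36 (v = 38 - 2 = 36)
√(v + F) = √(36 + 2104) = √2140 = 2*√535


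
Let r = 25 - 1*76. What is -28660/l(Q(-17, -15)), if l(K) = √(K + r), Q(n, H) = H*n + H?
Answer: -28660*√21/63 ≈ -2084.7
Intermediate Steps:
Q(n, H) = H + H*n
r = -51 (r = 25 - 76 = -51)
l(K) = √(-51 + K) (l(K) = √(K - 51) = √(-51 + K))
-28660/l(Q(-17, -15)) = -28660/√(-51 - 15*(1 - 17)) = -28660/√(-51 - 15*(-16)) = -28660/√(-51 + 240) = -28660*√21/63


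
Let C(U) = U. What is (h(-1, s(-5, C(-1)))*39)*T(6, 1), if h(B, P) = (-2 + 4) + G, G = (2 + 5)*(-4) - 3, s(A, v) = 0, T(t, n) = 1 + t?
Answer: -7917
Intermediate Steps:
G = -31 (G = 7*(-4) - 3 = -28 - 3 = -31)
h(B, P) = -29 (h(B, P) = (-2 + 4) - 31 = 2 - 31 = -29)
(h(-1, s(-5, C(-1)))*39)*T(6, 1) = (-29*39)*(1 + 6) = -1131*7 = -7917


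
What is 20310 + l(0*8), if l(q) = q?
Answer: 20310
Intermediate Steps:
20310 + l(0*8) = 20310 + 0*8 = 20310 + 0 = 20310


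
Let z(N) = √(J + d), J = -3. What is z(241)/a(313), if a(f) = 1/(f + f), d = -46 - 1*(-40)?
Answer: 1878*I ≈ 1878.0*I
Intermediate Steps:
d = -6 (d = -46 + 40 = -6)
a(f) = 1/(2*f)
z(N) = 3*I (z(N) = √(-3 - 6) = √(-9) = 3*I)
z(241)/a(313) = (3*I)/(((½)/313)) = (3*I)/(((½)*(1/313))) = (3*I)/(1/626) = (3*I)*626 = 1878*I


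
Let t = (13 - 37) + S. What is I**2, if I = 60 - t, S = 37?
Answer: 2209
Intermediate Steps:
t = 13 (t = (13 - 37) + 37 = -24 + 37 = 13)
I = 47 (I = 60 - 1*13 = 60 - 13 = 47)
I**2 = 47**2 = 2209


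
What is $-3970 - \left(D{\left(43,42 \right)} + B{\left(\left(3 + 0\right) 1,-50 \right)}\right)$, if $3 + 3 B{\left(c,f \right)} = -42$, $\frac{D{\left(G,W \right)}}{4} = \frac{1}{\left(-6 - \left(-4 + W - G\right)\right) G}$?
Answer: $- \frac{170061}{43} \approx -3954.9$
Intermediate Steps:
$D{\left(G,W \right)} = \frac{4}{G \left(-2 + G - W\right)}$ ($D{\left(G,W \right)} = 4 \frac{1}{\left(-6 - \left(-4 + W - G\right)\right) G} = 4 \frac{1}{\left(-6 + \left(4 + \left(G - W\right)\right)\right) G} = 4 \frac{1}{\left(-6 + \left(4 + G - W\right)\right) G} = 4 \frac{1}{\left(-2 + G - W\right) G} = 4 \frac{1}{G \left(-2 + G - W\right)} = \frac{4}{G \left(-2 + G - W\right)}$)
$B{\left(c,f \right)} = -15$ ($B{\left(c,f \right)} = -1 + \frac{1}{3} \left(-42\right) = -1 - 14 = -15$)
$-3970 - \left(D{\left(43,42 \right)} + B{\left(\left(3 + 0\right) 1,-50 \right)}\right) = -3970 - \left(\frac{4}{43 \left(-2 + 43 - 42\right)} - 15\right) = -3970 - \left(4 \cdot \frac{1}{43} \frac{1}{-2 + 43 - 42} - 15\right) = -3970 - \left(4 \cdot \frac{1}{43} \frac{1}{-1} - 15\right) = -3970 - \left(4 \cdot \frac{1}{43} \left(-1\right) - 15\right) = -3970 - \left(- \frac{4}{43} - 15\right) = -3970 - - \frac{649}{43} = -3970 + \frac{649}{43} = - \frac{170061}{43}$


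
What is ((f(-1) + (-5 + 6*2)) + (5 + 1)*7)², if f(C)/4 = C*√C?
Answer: 2385 - 392*I ≈ 2385.0 - 392.0*I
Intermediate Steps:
f(C) = 4*C^(3/2) (f(C) = 4*(C*√C) = 4*C^(3/2))
((f(-1) + (-5 + 6*2)) + (5 + 1)*7)² = ((4*(-1)^(3/2) + (-5 + 6*2)) + (5 + 1)*7)² = ((4*(-I) + (-5 + 12)) + 6*7)² = ((-4*I + 7) + 42)² = ((7 - 4*I) + 42)² = (49 - 4*I)²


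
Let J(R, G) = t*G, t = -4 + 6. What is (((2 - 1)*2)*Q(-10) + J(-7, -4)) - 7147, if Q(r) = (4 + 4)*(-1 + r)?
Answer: -7331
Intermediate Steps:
Q(r) = -8 + 8*r (Q(r) = 8*(-1 + r) = -8 + 8*r)
t = 2
J(R, G) = 2*G
(((2 - 1)*2)*Q(-10) + J(-7, -4)) - 7147 = (((2 - 1)*2)*(-8 + 8*(-10)) + 2*(-4)) - 7147 = ((1*2)*(-8 - 80) - 8) - 7147 = (2*(-88) - 8) - 7147 = (-176 - 8) - 7147 = -184 - 7147 = -7331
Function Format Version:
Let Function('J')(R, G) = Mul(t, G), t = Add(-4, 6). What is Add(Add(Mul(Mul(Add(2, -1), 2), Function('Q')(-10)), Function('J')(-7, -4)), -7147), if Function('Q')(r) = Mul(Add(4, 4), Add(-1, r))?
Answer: -7331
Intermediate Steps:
Function('Q')(r) = Add(-8, Mul(8, r)) (Function('Q')(r) = Mul(8, Add(-1, r)) = Add(-8, Mul(8, r)))
t = 2
Function('J')(R, G) = Mul(2, G)
Add(Add(Mul(Mul(Add(2, -1), 2), Function('Q')(-10)), Function('J')(-7, -4)), -7147) = Add(Add(Mul(Mul(Add(2, -1), 2), Add(-8, Mul(8, -10))), Mul(2, -4)), -7147) = Add(Add(Mul(Mul(1, 2), Add(-8, -80)), -8), -7147) = Add(Add(Mul(2, -88), -8), -7147) = Add(Add(-176, -8), -7147) = Add(-184, -7147) = -7331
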